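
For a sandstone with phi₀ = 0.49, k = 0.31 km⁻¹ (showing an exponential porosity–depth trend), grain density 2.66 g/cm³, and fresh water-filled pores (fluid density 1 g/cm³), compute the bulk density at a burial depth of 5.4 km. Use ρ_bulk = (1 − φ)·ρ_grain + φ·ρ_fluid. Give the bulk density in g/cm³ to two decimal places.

2.51 g/cm³

Porosity at depth: phi = 0.49·exp(−0.31×5.4) = 0.49×0.1875 = 0.0919
Bulk density: ρ_b = (1−phi)ρ_g + phi·ρ_f = 0.9081×2.66 + 0.0919×1
       = 2.416 + 0.092 = 2.507 g/cm³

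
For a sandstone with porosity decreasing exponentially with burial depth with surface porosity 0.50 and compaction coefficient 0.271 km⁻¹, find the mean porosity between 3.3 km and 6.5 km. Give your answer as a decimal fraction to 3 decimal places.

0.137

⟨φ⟩ = (1/(Z₂−Z₁)) ∫ φ₀ e^(−kZ) dZ = φ₀·(e^(−k·Z₁) − e^(−k·Z₂)) / (k·(Z₂−Z₁))
e^(−0.271×3.3) = 0.4089; e^(−0.271×6.5) = 0.1718
⟨φ⟩ = 0.5 × (0.4089 − 0.1718) / (0.271 × 3.2) = 0.5 × 0.2734 = 0.1367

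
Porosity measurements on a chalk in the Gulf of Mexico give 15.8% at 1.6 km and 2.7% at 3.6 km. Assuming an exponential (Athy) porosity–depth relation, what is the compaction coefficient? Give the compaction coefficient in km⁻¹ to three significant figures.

Athy: n(d) = n₀ e^(−cd) ⇒ n₁/n₂ = e^{c(d₂−d₁)} ⇒ c = ln(n₁/n₂)/(d₂−d₁)
c = ln(0.158/0.027) / (3.6 − 1.6) = ln(5.852) / 2 = 1.7668 / 2 = 0.8834 km⁻¹

0.883 km⁻¹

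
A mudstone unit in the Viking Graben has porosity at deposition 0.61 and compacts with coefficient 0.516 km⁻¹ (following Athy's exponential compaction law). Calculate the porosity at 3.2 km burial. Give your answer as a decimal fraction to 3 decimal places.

0.117

n = n₀·exp(−c·Z) = 0.61 × exp(−0.516 × 3.2) = 0.61 × exp(−1.651)
  = 0.61 × 0.1918 = 0.1170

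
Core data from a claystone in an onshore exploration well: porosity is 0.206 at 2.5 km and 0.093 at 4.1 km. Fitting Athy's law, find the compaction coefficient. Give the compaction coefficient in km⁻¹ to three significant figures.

0.497 km⁻¹

Athy: n(d) = n₀ e^(−cd) ⇒ n₁/n₂ = e^{c(d₂−d₁)} ⇒ c = ln(n₁/n₂)/(d₂−d₁)
c = ln(0.206/0.093) / (4.1 − 2.5) = ln(2.215) / 1.6 = 0.7953 / 1.6 = 0.497 km⁻¹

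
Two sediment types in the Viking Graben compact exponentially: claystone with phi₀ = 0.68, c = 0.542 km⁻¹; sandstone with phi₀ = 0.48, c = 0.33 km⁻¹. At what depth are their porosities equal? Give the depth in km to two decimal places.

Set phi₀ₐ e^(−cₐd) = phi₀ᵦ e^(−cᵦd) ⇒ ln(phi₀ₐ/phi₀ᵦ) = (cₐ − cᵦ)·d
d = ln(0.68/0.48) / (0.542 − 0.33) = 0.3483 / 0.212 = 1.643 km

1.64 km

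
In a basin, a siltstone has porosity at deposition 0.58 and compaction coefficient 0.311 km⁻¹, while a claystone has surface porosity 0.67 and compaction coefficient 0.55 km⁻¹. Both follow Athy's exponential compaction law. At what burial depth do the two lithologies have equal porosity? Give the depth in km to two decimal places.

0.60 km

Set phi₀ₐ e^(−βₐZ) = phi₀ᵦ e^(−βᵦZ) ⇒ ln(phi₀ₐ/phi₀ᵦ) = (βₐ − βᵦ)·Z
Z = ln(0.58/0.67) / (0.311 − 0.55) = -0.1442 / -0.239 = 0.604 km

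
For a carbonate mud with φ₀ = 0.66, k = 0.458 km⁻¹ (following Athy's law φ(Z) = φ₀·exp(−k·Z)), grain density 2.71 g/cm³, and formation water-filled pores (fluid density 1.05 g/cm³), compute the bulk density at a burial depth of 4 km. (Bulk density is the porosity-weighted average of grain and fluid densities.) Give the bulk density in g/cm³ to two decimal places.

Porosity at depth: φ = 0.66·exp(−0.458×4) = 0.66×0.1601 = 0.1057
Bulk density: ρ_b = (1−φ)ρ_g + φ·ρ_f = 0.8943×2.71 + 0.1057×1.05
       = 2.424 + 0.111 = 2.535 g/cm³

2.53 g/cm³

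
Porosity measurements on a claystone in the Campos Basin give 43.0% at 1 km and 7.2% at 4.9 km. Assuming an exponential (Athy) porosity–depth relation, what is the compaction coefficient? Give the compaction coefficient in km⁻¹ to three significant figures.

0.458 km⁻¹

Athy: phi(d) = phi₀ e^(−cd) ⇒ phi₁/phi₂ = e^{c(d₂−d₁)} ⇒ c = ln(phi₁/phi₂)/(d₂−d₁)
c = ln(0.43/0.072) / (4.9 − 1) = ln(5.972) / 3.9 = 1.7871 / 3.9 = 0.4582 km⁻¹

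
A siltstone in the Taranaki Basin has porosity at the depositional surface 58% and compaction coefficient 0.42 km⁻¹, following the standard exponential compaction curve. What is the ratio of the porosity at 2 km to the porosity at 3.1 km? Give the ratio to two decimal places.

n(Z₁)/n(Z₂) = e^(−c·Z₁)/e^(−c·Z₂) = e^{c(Z₂−Z₁)}
= exp(0.42 × 1.1) = exp(0.462) = 1.5872

1.59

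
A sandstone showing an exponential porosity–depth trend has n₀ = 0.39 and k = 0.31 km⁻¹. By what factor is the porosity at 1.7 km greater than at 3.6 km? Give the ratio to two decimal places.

n(Z₁)/n(Z₂) = e^(−k·Z₁)/e^(−k·Z₂) = e^{k(Z₂−Z₁)}
= exp(0.31 × 1.9) = exp(0.589) = 1.8022

1.80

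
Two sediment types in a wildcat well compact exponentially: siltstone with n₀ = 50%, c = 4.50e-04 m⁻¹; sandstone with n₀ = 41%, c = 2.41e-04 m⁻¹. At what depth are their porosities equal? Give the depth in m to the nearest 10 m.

Working in km (1 km = 1000 m; c in km⁻¹ = c in m⁻¹ × 1000):
Set n₀ₐ e^(−cₐd) = n₀ᵦ e^(−cᵦd) ⇒ ln(n₀ₐ/n₀ᵦ) = (cₐ − cᵦ)·d
d = ln(0.5/0.41) / (0.45 − 0.241) = 0.1985 / 0.209 = 0.950 km

950 m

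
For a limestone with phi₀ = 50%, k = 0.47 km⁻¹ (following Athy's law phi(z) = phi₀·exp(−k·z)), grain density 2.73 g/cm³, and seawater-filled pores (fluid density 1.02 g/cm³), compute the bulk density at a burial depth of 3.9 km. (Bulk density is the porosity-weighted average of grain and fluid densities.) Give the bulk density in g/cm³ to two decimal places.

Porosity at depth: phi = 0.5·exp(−0.47×3.9) = 0.5×0.1599 = 0.0800
Bulk density: ρ_b = (1−phi)ρ_g + phi·ρ_f = 0.9200×2.73 + 0.0800×1.02
       = 2.512 + 0.082 = 2.593 g/cm³

2.59 g/cm³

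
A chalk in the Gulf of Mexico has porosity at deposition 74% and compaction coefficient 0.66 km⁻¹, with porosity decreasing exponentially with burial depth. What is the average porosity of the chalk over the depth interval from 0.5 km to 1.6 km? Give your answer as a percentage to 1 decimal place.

37.8%

⟨phi⟩ = (1/(Z₂−Z₁)) ∫ phi₀ e^(−βZ) dZ = phi₀·(e^(−β·Z₁) − e^(−β·Z₂)) / (β·(Z₂−Z₁))
e^(−0.66×0.5) = 0.7189; e^(−0.66×1.6) = 0.3478
⟨phi⟩ = 0.74 × (0.7189 − 0.3478) / (0.66 × 1.1) = 0.74 × 0.5111 = 0.3782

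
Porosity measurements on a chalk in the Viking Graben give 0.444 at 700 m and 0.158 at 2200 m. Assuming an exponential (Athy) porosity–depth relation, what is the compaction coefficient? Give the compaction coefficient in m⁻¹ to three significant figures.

0.000689 m⁻¹

Working in km (1 km = 1000 m; β in km⁻¹ = β in m⁻¹ × 1000):
Athy: phi(Z) = phi₀ e^(−βZ) ⇒ phi₁/phi₂ = e^{β(Z₂−Z₁)} ⇒ β = ln(phi₁/phi₂)/(Z₂−Z₁)
β = ln(0.444/0.158) / (2.2 − 0.7) = ln(2.81) / 1.5 = 1.0332 / 1.5 = 0.6888 km⁻¹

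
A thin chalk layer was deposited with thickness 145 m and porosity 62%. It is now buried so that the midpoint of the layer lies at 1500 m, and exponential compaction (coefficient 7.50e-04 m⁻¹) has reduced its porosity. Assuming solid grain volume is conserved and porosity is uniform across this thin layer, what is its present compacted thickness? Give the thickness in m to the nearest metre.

69 m

Working in km (1 km = 1000 m; k in km⁻¹ = k in m⁻¹ × 1000):
Porosity at 1.5 km: phi = 0.62·exp(−0.75×1.5) = 0.2013
Solid-volume conservation: h(1−phi) = h₀(1−phi₀) ⇒ h = h₀·(1−phi₀)/(1−phi)
h = 0.145 × (1 − 0.62)/(1 − 0.2013) = 0.145 × 0.4758 = 0.0690 km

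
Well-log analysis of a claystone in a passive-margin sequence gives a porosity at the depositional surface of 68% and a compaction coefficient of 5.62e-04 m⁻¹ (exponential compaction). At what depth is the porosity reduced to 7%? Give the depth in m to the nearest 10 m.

Working in km (1 km = 1000 m; k in km⁻¹ = k in m⁻¹ × 1000):
Invert Athy's law: z = ln(n₀/n) / k
z = ln(0.68/0.07) / 0.562 = ln(9.714) / 0.562 = 2.2736 / 0.562 = 4.046 km

4050 m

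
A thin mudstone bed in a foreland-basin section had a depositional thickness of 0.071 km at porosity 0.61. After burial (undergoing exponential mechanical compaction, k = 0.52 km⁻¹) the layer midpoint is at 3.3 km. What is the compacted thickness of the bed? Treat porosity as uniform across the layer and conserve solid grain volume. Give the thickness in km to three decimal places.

Porosity at 3.3 km: φ = 0.61·exp(−0.52×3.3) = 0.1097
Solid-volume conservation: h(1−φ) = h₀(1−φ₀) ⇒ h = h₀·(1−φ₀)/(1−φ)
h = 0.071 × (1 − 0.61)/(1 − 0.1097) = 0.071 × 0.4380 = 0.0311 km

0.031 km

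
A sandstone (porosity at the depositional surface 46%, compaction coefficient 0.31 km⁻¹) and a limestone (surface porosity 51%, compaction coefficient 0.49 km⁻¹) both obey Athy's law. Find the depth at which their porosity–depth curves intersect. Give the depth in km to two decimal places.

0.57 km

Set phi₀ₐ e^(−βₐd) = phi₀ᵦ e^(−βᵦd) ⇒ ln(phi₀ₐ/phi₀ᵦ) = (βₐ − βᵦ)·d
d = ln(0.46/0.51) / (0.31 − 0.49) = -0.1032 / -0.18 = 0.573 km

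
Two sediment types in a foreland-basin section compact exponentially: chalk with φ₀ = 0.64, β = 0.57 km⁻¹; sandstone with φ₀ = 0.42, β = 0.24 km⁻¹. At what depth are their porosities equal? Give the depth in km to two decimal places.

Set φ₀ₐ e^(−βₐd) = φ₀ᵦ e^(−βᵦd) ⇒ ln(φ₀ₐ/φ₀ᵦ) = (βₐ − βᵦ)·d
d = ln(0.64/0.42) / (0.57 − 0.24) = 0.4212 / 0.33 = 1.276 km

1.28 km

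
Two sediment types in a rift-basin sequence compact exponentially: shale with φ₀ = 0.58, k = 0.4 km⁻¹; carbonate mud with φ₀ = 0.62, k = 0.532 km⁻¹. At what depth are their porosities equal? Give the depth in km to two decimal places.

Set φ₀ₐ e^(−kₐz) = φ₀ᵦ e^(−kᵦz) ⇒ ln(φ₀ₐ/φ₀ᵦ) = (kₐ − kᵦ)·z
z = ln(0.58/0.62) / (0.4 − 0.532) = -0.0667 / -0.132 = 0.505 km

0.51 km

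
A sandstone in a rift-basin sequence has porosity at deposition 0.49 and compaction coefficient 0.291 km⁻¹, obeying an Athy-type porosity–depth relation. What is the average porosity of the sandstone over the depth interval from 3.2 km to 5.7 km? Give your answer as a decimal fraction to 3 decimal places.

0.137

⟨n⟩ = (1/(z₂−z₁)) ∫ n₀ e^(−βz) dz = n₀·(e^(−β·z₁) − e^(−β·z₂)) / (β·(z₂−z₁))
e^(−0.291×3.2) = 0.3941; e^(−0.291×5.7) = 0.1904
⟨n⟩ = 0.49 × (0.3941 − 0.1904) / (0.291 × 2.5) = 0.49 × 0.2800 = 0.1372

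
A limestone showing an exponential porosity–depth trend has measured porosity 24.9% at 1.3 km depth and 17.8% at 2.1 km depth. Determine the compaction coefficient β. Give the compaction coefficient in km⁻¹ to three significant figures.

0.420 km⁻¹

Athy: phi(Z) = phi₀ e^(−βZ) ⇒ phi₁/phi₂ = e^{β(Z₂−Z₁)} ⇒ β = ln(phi₁/phi₂)/(Z₂−Z₁)
β = ln(0.249/0.178) / (2.1 − 1.3) = ln(1.399) / 0.8 = 0.3357 / 0.8 = 0.4196 km⁻¹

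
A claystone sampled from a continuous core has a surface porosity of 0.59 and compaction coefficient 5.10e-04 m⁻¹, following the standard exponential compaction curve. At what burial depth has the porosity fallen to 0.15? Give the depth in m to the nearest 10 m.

2690 m

Working in km (1 km = 1000 m; β in km⁻¹ = β in m⁻¹ × 1000):
Invert Athy's law: z = ln(φ₀/φ) / β
z = ln(0.59/0.15) / 0.51 = ln(3.933) / 0.51 = 1.3695 / 0.51 = 2.685 km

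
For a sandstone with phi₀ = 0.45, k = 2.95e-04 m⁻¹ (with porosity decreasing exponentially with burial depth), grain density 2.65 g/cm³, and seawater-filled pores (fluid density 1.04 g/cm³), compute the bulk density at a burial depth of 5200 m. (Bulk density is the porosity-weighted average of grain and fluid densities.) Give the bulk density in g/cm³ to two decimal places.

Working in km (1 km = 1000 m; k in km⁻¹ = k in m⁻¹ × 1000):
Porosity at depth: phi = 0.45·exp(−0.295×5.2) = 0.45×0.2157 = 0.0971
Bulk density: ρ_b = (1−phi)ρ_g + phi·ρ_f = 0.9029×2.65 + 0.0971×1.04
       = 2.393 + 0.101 = 2.494 g/cm³

2.49 g/cm³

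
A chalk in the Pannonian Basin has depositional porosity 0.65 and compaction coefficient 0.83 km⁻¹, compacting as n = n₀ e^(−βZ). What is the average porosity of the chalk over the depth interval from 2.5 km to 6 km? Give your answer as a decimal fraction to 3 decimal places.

⟨n⟩ = (1/(Z₂−Z₁)) ∫ n₀ e^(−βZ) dZ = n₀·(e^(−β·Z₁) − e^(−β·Z₂)) / (β·(Z₂−Z₁))
e^(−0.83×2.5) = 0.1256; e^(−0.83×6) = 0.0069
⟨n⟩ = 0.65 × (0.1256 − 0.0069) / (0.83 × 3.5) = 0.65 × 0.0409 = 0.0266

0.027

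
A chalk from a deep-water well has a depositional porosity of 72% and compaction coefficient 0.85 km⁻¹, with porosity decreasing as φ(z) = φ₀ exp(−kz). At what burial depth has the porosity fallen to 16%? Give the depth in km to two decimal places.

Invert Athy's law: z = ln(φ₀/φ) / k
z = ln(0.72/0.16) / 0.85 = ln(4.5) / 0.85 = 1.5041 / 0.85 = 1.770 km

1.77 km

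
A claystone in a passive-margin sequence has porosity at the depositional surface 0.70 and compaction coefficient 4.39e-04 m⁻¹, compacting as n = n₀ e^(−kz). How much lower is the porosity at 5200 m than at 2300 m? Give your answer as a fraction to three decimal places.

0.184

Working in km (1 km = 1000 m; k in km⁻¹ = k in m⁻¹ × 1000):
n(2.3) = 0.7·e^(−0.439×2.3) = 0.2550
n(5.2) = 0.7·e^(−0.439×5.2) = 0.0714
Δn = 0.2550 − 0.0714 = 0.1836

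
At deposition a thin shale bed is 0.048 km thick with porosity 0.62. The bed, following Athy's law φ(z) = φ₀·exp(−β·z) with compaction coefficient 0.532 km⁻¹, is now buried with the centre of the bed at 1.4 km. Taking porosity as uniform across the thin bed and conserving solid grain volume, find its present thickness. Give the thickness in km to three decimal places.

Porosity at 1.4 km: φ = 0.62·exp(−0.532×1.4) = 0.2944
Solid-volume conservation: h(1−φ) = h₀(1−φ₀) ⇒ h = h₀·(1−φ₀)/(1−φ)
h = 0.048 × (1 − 0.62)/(1 − 0.2944) = 0.048 × 0.5385 = 0.0259 km

0.026 km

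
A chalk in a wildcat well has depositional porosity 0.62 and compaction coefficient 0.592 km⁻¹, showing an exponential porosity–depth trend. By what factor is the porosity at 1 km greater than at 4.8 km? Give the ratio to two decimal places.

9.48

n(Z₁)/n(Z₂) = e^(−k·Z₁)/e^(−k·Z₂) = e^{k(Z₂−Z₁)}
= exp(0.592 × 3.8) = exp(2.25) = 9.4839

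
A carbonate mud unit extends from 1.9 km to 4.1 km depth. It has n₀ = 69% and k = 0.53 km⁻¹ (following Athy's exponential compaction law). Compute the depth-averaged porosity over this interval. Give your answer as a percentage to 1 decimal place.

14.9%

⟨n⟩ = (1/(Z₂−Z₁)) ∫ n₀ e^(−kZ) dZ = n₀·(e^(−k·Z₁) − e^(−k·Z₂)) / (k·(Z₂−Z₁))
e^(−0.53×1.9) = 0.3653; e^(−0.53×4.1) = 0.1138
⟨n⟩ = 0.69 × (0.3653 − 0.1138) / (0.53 × 2.2) = 0.69 × 0.2157 = 0.1488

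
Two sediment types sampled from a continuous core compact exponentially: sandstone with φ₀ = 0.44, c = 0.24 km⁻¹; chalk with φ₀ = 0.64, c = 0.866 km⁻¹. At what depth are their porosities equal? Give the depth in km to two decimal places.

0.60 km

Set φ₀ₐ e^(−cₐZ) = φ₀ᵦ e^(−cᵦZ) ⇒ ln(φ₀ₐ/φ₀ᵦ) = (cₐ − cᵦ)·Z
Z = ln(0.44/0.64) / (0.24 − 0.866) = -0.3747 / -0.626 = 0.599 km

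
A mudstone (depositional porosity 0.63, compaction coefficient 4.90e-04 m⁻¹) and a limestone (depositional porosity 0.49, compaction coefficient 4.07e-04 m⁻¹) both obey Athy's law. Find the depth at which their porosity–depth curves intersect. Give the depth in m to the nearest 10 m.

Working in km (1 km = 1000 m; β in km⁻¹ = β in m⁻¹ × 1000):
Set n₀ₐ e^(−βₐz) = n₀ᵦ e^(−βᵦz) ⇒ ln(n₀ₐ/n₀ᵦ) = (βₐ − βᵦ)·z
z = ln(0.63/0.49) / (0.49 − 0.407) = 0.2513 / 0.083 = 3.028 km

3030 m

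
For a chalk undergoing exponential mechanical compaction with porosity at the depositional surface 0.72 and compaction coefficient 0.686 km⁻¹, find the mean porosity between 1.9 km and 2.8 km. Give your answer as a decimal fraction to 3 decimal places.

⟨phi⟩ = (1/(d₂−d₁)) ∫ phi₀ e^(−βd) dd = phi₀·(e^(−β·d₁) − e^(−β·d₂)) / (β·(d₂−d₁))
e^(−0.686×1.9) = 0.2716; e^(−0.686×2.8) = 0.1465
⟨phi⟩ = 0.72 × (0.2716 − 0.1465) / (0.686 × 0.9) = 0.72 × 0.2027 = 0.1459

0.146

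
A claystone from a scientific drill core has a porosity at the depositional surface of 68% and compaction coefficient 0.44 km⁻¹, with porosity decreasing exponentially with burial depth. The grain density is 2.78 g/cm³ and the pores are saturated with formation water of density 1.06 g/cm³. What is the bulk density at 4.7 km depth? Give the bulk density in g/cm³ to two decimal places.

2.63 g/cm³

Porosity at depth: φ = 0.68·exp(−0.44×4.7) = 0.68×0.1264 = 0.0860
Bulk density: ρ_b = (1−φ)ρ_g + φ·ρ_f = 0.9140×2.78 + 0.0860×1.06
       = 2.541 + 0.091 = 2.632 g/cm³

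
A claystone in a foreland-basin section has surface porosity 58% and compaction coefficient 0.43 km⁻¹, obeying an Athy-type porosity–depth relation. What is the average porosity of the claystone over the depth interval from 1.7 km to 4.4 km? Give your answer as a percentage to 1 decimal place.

16.5%

⟨phi⟩ = (1/(Z₂−Z₁)) ∫ phi₀ e^(−kZ) dZ = phi₀·(e^(−k·Z₁) − e^(−k·Z₂)) / (k·(Z₂−Z₁))
e^(−0.43×1.7) = 0.4814; e^(−0.43×4.4) = 0.1508
⟨phi⟩ = 0.58 × (0.4814 − 0.1508) / (0.43 × 2.7) = 0.58 × 0.2848 = 0.1652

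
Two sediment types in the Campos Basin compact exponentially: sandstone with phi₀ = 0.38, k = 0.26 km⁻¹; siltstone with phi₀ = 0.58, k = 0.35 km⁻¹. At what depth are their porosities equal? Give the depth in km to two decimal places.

Set phi₀ₐ e^(−kₐZ) = phi₀ᵦ e^(−kᵦZ) ⇒ ln(phi₀ₐ/phi₀ᵦ) = (kₐ − kᵦ)·Z
Z = ln(0.38/0.58) / (0.26 − 0.35) = -0.4229 / -0.09 = 4.698 km

4.70 km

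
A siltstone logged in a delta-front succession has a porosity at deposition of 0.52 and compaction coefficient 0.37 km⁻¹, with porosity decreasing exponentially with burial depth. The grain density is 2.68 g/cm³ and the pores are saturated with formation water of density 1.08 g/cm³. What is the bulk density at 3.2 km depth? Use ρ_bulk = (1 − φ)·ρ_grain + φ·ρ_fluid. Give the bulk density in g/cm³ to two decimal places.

Porosity at depth: n = 0.52·exp(−0.37×3.2) = 0.52×0.3061 = 0.1591
Bulk density: ρ_b = (1−n)ρ_g + n·ρ_f = 0.8409×2.68 + 0.1591×1.08
       = 2.253 + 0.172 = 2.425 g/cm³

2.43 g/cm³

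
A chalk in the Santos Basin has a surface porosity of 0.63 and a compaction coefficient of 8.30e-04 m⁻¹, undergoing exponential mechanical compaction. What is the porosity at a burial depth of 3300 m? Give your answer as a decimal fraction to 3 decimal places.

0.041

Working in km (1 km = 1000 m; c in km⁻¹ = c in m⁻¹ × 1000):
n = n₀·exp(−c·d) = 0.63 × exp(−0.83 × 3.3) = 0.63 × exp(−2.739)
  = 0.63 × 0.0646 = 0.0407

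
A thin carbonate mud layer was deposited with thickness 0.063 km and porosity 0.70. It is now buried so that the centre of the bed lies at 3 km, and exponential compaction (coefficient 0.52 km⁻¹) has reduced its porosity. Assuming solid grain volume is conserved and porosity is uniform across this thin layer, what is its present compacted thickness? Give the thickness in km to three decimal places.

0.022 km

Porosity at 3 km: φ = 0.7·exp(−0.52×3) = 0.1471
Solid-volume conservation: h(1−φ) = h₀(1−φ₀) ⇒ h = h₀·(1−φ₀)/(1−φ)
h = 0.063 × (1 − 0.7)/(1 − 0.1471) = 0.063 × 0.3517 = 0.0222 km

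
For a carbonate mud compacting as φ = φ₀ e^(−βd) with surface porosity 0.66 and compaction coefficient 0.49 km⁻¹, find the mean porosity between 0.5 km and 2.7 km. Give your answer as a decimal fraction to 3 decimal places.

0.316

⟨φ⟩ = (1/(d₂−d₁)) ∫ φ₀ e^(−βd) dd = φ₀·(e^(−β·d₁) − e^(−β·d₂)) / (β·(d₂−d₁))
e^(−0.49×0.5) = 0.7827; e^(−0.49×2.7) = 0.2663
⟨φ⟩ = 0.66 × (0.7827 − 0.2663) / (0.49 × 2.2) = 0.66 × 0.4790 = 0.3161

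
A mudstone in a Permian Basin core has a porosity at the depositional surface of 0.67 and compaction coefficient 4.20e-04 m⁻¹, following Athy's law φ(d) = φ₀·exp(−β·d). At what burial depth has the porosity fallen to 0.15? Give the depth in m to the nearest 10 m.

Working in km (1 km = 1000 m; β in km⁻¹ = β in m⁻¹ × 1000):
Invert Athy's law: d = ln(φ₀/φ) / β
d = ln(0.67/0.15) / 0.42 = ln(4.467) / 0.42 = 1.4966 / 0.42 = 3.563 km

3560 m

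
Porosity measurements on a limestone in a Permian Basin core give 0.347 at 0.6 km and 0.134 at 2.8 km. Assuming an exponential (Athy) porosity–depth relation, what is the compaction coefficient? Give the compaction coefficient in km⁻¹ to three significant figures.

Athy: n(z) = n₀ e^(−cz) ⇒ n₁/n₂ = e^{c(z₂−z₁)} ⇒ c = ln(n₁/n₂)/(z₂−z₁)
c = ln(0.347/0.134) / (2.8 − 0.6) = ln(2.59) / 2.2 = 0.9515 / 2.2 = 0.4325 km⁻¹

0.432 km⁻¹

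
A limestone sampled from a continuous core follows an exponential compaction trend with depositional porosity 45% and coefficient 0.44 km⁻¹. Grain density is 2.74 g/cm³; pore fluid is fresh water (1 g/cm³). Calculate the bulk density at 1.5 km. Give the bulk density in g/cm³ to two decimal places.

Porosity at depth: phi = 0.45·exp(−0.44×1.5) = 0.45×0.5169 = 0.2326
Bulk density: ρ_b = (1−phi)ρ_g + phi·ρ_f = 0.7674×2.74 + 0.2326×1
       = 2.103 + 0.233 = 2.335 g/cm³

2.34 g/cm³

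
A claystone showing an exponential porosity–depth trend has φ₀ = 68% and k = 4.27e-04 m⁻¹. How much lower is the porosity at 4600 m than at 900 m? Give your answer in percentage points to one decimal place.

36.8 percentage points

Working in km (1 km = 1000 m; k in km⁻¹ = k in m⁻¹ × 1000):
φ(0.9) = 0.68·e^(−0.427×0.9) = 0.4630
φ(4.6) = 0.68·e^(−0.427×4.6) = 0.0954
Δφ = 0.4630 − 0.0954 = 0.3676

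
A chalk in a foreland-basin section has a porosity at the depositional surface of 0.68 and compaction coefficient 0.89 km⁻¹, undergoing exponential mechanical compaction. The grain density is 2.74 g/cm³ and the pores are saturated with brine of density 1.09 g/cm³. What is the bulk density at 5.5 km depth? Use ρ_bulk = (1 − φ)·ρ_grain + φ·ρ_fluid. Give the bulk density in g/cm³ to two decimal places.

Porosity at depth: phi = 0.68·exp(−0.89×5.5) = 0.68×0.0075 = 0.0051
Bulk density: ρ_b = (1−phi)ρ_g + phi·ρ_f = 0.9949×2.74 + 0.0051×1.09
       = 2.726 + 0.006 = 2.732 g/cm³

2.73 g/cm³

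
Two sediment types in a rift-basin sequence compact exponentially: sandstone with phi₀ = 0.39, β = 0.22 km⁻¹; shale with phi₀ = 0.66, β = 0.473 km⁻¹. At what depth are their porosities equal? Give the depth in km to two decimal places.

2.08 km

Set phi₀ₐ e^(−βₐz) = phi₀ᵦ e^(−βᵦz) ⇒ ln(phi₀ₐ/phi₀ᵦ) = (βₐ − βᵦ)·z
z = ln(0.39/0.66) / (0.22 − 0.473) = -0.5261 / -0.253 = 2.079 km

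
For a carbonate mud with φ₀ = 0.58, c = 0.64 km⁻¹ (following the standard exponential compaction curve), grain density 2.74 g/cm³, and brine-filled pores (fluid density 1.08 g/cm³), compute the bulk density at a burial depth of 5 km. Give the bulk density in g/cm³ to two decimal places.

Porosity at depth: φ = 0.58·exp(−0.64×5) = 0.58×0.0408 = 0.0236
Bulk density: ρ_b = (1−φ)ρ_g + φ·ρ_f = 0.9764×2.74 + 0.0236×1.08
       = 2.675 + 0.026 = 2.701 g/cm³

2.70 g/cm³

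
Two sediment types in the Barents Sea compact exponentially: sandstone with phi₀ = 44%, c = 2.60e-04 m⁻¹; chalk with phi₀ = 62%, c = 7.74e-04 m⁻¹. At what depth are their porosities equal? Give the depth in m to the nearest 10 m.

670 m

Working in km (1 km = 1000 m; c in km⁻¹ = c in m⁻¹ × 1000):
Set phi₀ₐ e^(−cₐz) = phi₀ᵦ e^(−cᵦz) ⇒ ln(phi₀ₐ/phi₀ᵦ) = (cₐ − cᵦ)·z
z = ln(0.44/0.62) / (0.26 − 0.774) = -0.3429 / -0.514 = 0.667 km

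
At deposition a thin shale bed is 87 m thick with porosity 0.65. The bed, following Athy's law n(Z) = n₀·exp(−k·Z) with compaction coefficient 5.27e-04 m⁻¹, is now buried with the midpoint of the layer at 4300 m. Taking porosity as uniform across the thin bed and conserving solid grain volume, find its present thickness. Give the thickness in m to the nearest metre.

Working in km (1 km = 1000 m; k in km⁻¹ = k in m⁻¹ × 1000):
Porosity at 4.3 km: n = 0.65·exp(−0.527×4.3) = 0.0674
Solid-volume conservation: h(1−n) = h₀(1−n₀) ⇒ h = h₀·(1−n₀)/(1−n)
h = 0.087 × (1 − 0.65)/(1 − 0.0674) = 0.087 × 0.3753 = 0.0327 km

33 m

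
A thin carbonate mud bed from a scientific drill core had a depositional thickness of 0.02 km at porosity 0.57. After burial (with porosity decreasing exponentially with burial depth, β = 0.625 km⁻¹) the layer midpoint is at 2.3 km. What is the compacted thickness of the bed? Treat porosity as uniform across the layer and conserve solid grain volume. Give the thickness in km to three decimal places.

Porosity at 2.3 km: φ = 0.57·exp(−0.625×2.3) = 0.1354
Solid-volume conservation: h(1−φ) = h₀(1−φ₀) ⇒ h = h₀·(1−φ₀)/(1−φ)
h = 0.02 × (1 − 0.57)/(1 − 0.1354) = 0.02 × 0.4973 = 0.0099 km

0.010 km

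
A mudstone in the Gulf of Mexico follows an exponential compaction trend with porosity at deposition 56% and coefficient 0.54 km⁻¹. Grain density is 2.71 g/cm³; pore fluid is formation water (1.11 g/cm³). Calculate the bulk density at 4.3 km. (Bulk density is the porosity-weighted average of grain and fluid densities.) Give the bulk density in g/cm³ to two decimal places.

2.62 g/cm³

Porosity at depth: n = 0.56·exp(−0.54×4.3) = 0.56×0.0981 = 0.0549
Bulk density: ρ_b = (1−n)ρ_g + n·ρ_f = 0.9451×2.71 + 0.0549×1.11
       = 2.561 + 0.061 = 2.622 g/cm³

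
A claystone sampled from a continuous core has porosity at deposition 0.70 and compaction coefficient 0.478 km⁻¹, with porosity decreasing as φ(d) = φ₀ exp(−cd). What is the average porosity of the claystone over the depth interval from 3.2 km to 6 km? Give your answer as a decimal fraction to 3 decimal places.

0.084

⟨φ⟩ = (1/(d₂−d₁)) ∫ φ₀ e^(−cd) dd = φ₀·(e^(−c·d₁) − e^(−c·d₂)) / (c·(d₂−d₁))
e^(−0.478×3.2) = 0.2166; e^(−0.478×6) = 0.0568
⟨φ⟩ = 0.7 × (0.2166 − 0.0568) / (0.478 × 2.8) = 0.7 × 0.1194 = 0.0836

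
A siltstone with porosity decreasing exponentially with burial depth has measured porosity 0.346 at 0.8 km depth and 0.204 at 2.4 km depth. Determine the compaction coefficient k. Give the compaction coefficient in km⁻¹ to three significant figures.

Athy: n(d) = n₀ e^(−kd) ⇒ n₁/n₂ = e^{k(d₂−d₁)} ⇒ k = ln(n₁/n₂)/(d₂−d₁)
k = ln(0.346/0.204) / (2.4 − 0.8) = ln(1.696) / 1.6 = 0.5283 / 1.6 = 0.3302 km⁻¹

0.330 km⁻¹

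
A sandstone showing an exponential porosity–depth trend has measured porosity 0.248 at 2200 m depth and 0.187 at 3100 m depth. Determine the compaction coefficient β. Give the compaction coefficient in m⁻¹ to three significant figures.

0.000314 m⁻¹

Working in km (1 km = 1000 m; β in km⁻¹ = β in m⁻¹ × 1000):
Athy: phi(d) = phi₀ e^(−βd) ⇒ phi₁/phi₂ = e^{β(d₂−d₁)} ⇒ β = ln(phi₁/phi₂)/(d₂−d₁)
β = ln(0.248/0.187) / (3.1 − 2.2) = ln(1.326) / 0.9 = 0.2823 / 0.9 = 0.3137 km⁻¹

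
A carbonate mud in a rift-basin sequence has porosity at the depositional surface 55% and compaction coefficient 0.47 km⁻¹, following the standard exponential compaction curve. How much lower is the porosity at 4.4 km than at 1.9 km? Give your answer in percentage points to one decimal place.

n(1.9) = 0.55·e^(−0.47×1.9) = 0.2252
n(4.4) = 0.55·e^(−0.47×4.4) = 0.0695
Δn = 0.2252 − 0.0695 = 0.1556

15.6 percentage points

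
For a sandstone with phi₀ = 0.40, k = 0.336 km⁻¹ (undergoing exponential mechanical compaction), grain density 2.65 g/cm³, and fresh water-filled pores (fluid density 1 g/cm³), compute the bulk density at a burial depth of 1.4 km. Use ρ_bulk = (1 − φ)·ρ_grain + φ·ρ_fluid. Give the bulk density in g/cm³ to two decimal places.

2.24 g/cm³

Porosity at depth: phi = 0.4·exp(−0.336×1.4) = 0.4×0.6248 = 0.2499
Bulk density: ρ_b = (1−phi)ρ_g + phi·ρ_f = 0.7501×2.65 + 0.2499×1
       = 1.988 + 0.250 = 2.238 g/cm³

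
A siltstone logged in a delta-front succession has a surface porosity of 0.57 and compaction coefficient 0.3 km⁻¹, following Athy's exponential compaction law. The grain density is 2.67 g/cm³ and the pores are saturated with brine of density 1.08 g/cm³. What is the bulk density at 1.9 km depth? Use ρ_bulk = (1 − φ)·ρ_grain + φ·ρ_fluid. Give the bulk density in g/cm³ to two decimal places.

Porosity at depth: phi = 0.57·exp(−0.3×1.9) = 0.57×0.5655 = 0.3223
Bulk density: ρ_b = (1−phi)ρ_g + phi·ρ_f = 0.6777×2.67 + 0.3223×1.08
       = 1.809 + 0.348 = 2.157 g/cm³

2.16 g/cm³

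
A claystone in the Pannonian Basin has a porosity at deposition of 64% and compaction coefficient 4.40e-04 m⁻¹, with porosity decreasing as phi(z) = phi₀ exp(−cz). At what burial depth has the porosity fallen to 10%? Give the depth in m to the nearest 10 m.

4220 m

Working in km (1 km = 1000 m; c in km⁻¹ = c in m⁻¹ × 1000):
Invert Athy's law: z = ln(phi₀/phi) / c
z = ln(0.64/0.1) / 0.44 = ln(6.4) / 0.44 = 1.8563 / 0.44 = 4.219 km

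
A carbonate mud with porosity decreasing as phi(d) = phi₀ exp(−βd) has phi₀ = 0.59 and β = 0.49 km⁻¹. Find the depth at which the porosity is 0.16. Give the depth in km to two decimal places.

2.66 km

Invert Athy's law: d = ln(phi₀/phi) / β
d = ln(0.59/0.16) / 0.49 = ln(3.687) / 0.49 = 1.3049 / 0.49 = 2.663 km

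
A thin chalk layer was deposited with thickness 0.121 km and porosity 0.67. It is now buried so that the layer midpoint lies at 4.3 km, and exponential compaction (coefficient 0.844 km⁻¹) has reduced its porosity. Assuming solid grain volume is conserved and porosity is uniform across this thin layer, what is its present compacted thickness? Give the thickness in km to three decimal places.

0.041 km

Porosity at 4.3 km: n = 0.67·exp(−0.844×4.3) = 0.0178
Solid-volume conservation: h(1−n) = h₀(1−n₀) ⇒ h = h₀·(1−n₀)/(1−n)
h = 0.121 × (1 − 0.67)/(1 − 0.0178) = 0.121 × 0.3360 = 0.0407 km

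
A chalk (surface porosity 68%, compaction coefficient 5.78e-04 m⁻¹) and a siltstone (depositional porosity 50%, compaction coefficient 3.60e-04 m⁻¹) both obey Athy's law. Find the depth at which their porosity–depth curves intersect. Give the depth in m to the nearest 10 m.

1410 m

Working in km (1 km = 1000 m; k in km⁻¹ = k in m⁻¹ × 1000):
Set phi₀ₐ e^(−kₐz) = phi₀ᵦ e^(−kᵦz) ⇒ ln(phi₀ₐ/phi₀ᵦ) = (kₐ − kᵦ)·z
z = ln(0.68/0.5) / (0.578 − 0.36) = 0.3075 / 0.218 = 1.410 km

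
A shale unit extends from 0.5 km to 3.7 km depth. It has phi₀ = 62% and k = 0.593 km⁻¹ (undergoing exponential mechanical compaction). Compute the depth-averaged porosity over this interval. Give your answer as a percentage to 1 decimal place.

⟨phi⟩ = (1/(d₂−d₁)) ∫ phi₀ e^(−kd) dd = phi₀·(e^(−k·d₁) − e^(−k·d₂)) / (k·(d₂−d₁))
e^(−0.593×0.5) = 0.7434; e^(−0.593×3.7) = 0.1115
⟨phi⟩ = 0.62 × (0.7434 − 0.1115) / (0.593 × 3.2) = 0.62 × 0.3330 = 0.2065

20.6%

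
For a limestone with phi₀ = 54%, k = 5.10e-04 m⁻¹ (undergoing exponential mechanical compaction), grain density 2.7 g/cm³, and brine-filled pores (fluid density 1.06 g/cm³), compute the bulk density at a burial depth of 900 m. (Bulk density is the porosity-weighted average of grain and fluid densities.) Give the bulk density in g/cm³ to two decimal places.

Working in km (1 km = 1000 m; k in km⁻¹ = k in m⁻¹ × 1000):
Porosity at depth: phi = 0.54·exp(−0.51×0.9) = 0.54×0.6319 = 0.3412
Bulk density: ρ_b = (1−phi)ρ_g + phi·ρ_f = 0.6588×2.7 + 0.3412×1.06
       = 1.779 + 0.362 = 2.140 g/cm³

2.14 g/cm³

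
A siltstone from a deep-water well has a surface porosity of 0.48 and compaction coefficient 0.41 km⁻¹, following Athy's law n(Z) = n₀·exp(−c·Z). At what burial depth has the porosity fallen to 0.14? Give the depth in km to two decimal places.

Invert Athy's law: Z = ln(n₀/n) / c
Z = ln(0.48/0.14) / 0.41 = ln(3.429) / 0.41 = 1.2321 / 0.41 = 3.005 km

3.01 km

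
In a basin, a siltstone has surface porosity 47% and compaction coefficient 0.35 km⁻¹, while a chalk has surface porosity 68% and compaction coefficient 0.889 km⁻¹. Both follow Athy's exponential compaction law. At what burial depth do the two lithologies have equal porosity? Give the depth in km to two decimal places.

Set n₀ₐ e^(−cₐd) = n₀ᵦ e^(−cᵦd) ⇒ ln(n₀ₐ/n₀ᵦ) = (cₐ − cᵦ)·d
d = ln(0.47/0.68) / (0.35 − 0.889) = -0.3694 / -0.539 = 0.685 km

0.69 km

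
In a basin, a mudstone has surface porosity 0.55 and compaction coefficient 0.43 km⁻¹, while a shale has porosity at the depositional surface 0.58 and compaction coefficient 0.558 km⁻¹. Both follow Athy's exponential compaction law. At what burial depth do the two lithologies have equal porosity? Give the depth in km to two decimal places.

0.41 km

Set φ₀ₐ e^(−βₐZ) = φ₀ᵦ e^(−βᵦZ) ⇒ ln(φ₀ₐ/φ₀ᵦ) = (βₐ − βᵦ)·Z
Z = ln(0.55/0.58) / (0.43 − 0.558) = -0.0531 / -0.128 = 0.415 km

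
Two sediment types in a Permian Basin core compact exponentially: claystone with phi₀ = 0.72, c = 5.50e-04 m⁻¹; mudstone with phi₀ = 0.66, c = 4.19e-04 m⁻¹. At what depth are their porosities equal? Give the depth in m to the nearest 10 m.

Working in km (1 km = 1000 m; c in km⁻¹ = c in m⁻¹ × 1000):
Set phi₀ₐ e^(−cₐd) = phi₀ᵦ e^(−cᵦd) ⇒ ln(phi₀ₐ/phi₀ᵦ) = (cₐ − cᵦ)·d
d = ln(0.72/0.66) / (0.55 − 0.419) = 0.0870 / 0.131 = 0.664 km

660 m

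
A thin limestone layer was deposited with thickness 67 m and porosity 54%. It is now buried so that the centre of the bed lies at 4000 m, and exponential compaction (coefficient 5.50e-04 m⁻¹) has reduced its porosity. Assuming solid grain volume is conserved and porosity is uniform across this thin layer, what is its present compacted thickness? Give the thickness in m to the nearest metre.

Working in km (1 km = 1000 m; c in km⁻¹ = c in m⁻¹ × 1000):
Porosity at 4 km: phi = 0.54·exp(−0.55×4) = 0.0598
Solid-volume conservation: h(1−phi) = h₀(1−phi₀) ⇒ h = h₀·(1−phi₀)/(1−phi)
h = 0.067 × (1 − 0.54)/(1 − 0.0598) = 0.067 × 0.4893 = 0.0328 km

33 m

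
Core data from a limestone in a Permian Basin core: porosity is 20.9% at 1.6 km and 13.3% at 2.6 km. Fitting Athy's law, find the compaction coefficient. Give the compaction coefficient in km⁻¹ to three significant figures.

Athy: phi(z) = phi₀ e^(−βz) ⇒ phi₁/phi₂ = e^{β(z₂−z₁)} ⇒ β = ln(phi₁/phi₂)/(z₂−z₁)
β = ln(0.209/0.133) / (2.6 − 1.6) = ln(1.571) / 1 = 0.4520 / 1 = 0.452 km⁻¹

0.452 km⁻¹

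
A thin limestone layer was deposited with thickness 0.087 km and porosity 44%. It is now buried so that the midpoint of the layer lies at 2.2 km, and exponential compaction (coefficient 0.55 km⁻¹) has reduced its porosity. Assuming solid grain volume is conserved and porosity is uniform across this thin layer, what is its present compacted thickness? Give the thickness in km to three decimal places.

0.056 km

Porosity at 2.2 km: φ = 0.44·exp(−0.55×2.2) = 0.1312
Solid-volume conservation: h(1−φ) = h₀(1−φ₀) ⇒ h = h₀·(1−φ₀)/(1−φ)
h = 0.087 × (1 − 0.44)/(1 − 0.1312) = 0.087 × 0.6446 = 0.0561 km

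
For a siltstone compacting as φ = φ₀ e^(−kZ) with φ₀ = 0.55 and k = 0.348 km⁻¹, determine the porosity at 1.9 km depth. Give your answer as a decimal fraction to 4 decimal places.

φ = φ₀·exp(−k·Z) = 0.55 × exp(−0.348 × 1.9) = 0.55 × exp(−0.6612)
  = 0.55 × 0.5162 = 0.2839

0.2839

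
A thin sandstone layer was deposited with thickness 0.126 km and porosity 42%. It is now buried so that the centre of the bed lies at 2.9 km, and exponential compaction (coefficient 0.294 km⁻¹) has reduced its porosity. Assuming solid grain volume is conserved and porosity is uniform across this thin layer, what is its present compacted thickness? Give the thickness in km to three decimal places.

0.089 km

Porosity at 2.9 km: phi = 0.42·exp(−0.294×2.9) = 0.1790
Solid-volume conservation: h(1−phi) = h₀(1−phi₀) ⇒ h = h₀·(1−phi₀)/(1−phi)
h = 0.126 × (1 − 0.42)/(1 − 0.1790) = 0.126 × 0.7065 = 0.0890 km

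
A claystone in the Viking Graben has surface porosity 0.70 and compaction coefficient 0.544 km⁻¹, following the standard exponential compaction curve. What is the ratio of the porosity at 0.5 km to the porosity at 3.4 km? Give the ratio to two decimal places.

φ(d₁)/φ(d₂) = e^(−c·d₁)/e^(−c·d₂) = e^{c(d₂−d₁)}
= exp(0.544 × 2.9) = exp(1.578) = 4.8433

4.84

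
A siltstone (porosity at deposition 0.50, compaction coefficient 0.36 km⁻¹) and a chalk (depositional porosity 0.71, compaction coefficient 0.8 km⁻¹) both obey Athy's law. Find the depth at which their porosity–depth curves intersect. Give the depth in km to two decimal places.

Set n₀ₐ e^(−cₐz) = n₀ᵦ e^(−cᵦz) ⇒ ln(n₀ₐ/n₀ᵦ) = (cₐ − cᵦ)·z
z = ln(0.5/0.71) / (0.36 − 0.8) = -0.3507 / -0.44 = 0.797 km

0.80 km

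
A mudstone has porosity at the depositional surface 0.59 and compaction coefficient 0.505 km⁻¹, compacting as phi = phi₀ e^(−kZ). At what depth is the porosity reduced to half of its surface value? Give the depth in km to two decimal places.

phi/phi₀ = 1/2 ⇒ exp(−k·Z) = 1/2 ⇒ Z = ln(2) / k
Z = 0.6931 / 0.505 = 1.373 km

1.37 km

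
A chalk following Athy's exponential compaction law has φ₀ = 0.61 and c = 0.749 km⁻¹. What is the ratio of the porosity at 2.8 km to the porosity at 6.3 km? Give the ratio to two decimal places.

13.76

φ(z₁)/φ(z₂) = e^(−c·z₁)/e^(−c·z₂) = e^{c(z₂−z₁)}
= exp(0.749 × 3.5) = exp(2.622) = 13.7563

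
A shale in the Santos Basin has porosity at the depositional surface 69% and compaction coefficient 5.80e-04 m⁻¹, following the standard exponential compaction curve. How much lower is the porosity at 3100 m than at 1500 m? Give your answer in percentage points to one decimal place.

17.5 percentage points

Working in km (1 km = 1000 m; k in km⁻¹ = k in m⁻¹ × 1000):
n(1.5) = 0.69·e^(−0.58×1.5) = 0.2891
n(3.1) = 0.69·e^(−0.58×3.1) = 0.1143
Δn = 0.2891 − 0.1143 = 0.1748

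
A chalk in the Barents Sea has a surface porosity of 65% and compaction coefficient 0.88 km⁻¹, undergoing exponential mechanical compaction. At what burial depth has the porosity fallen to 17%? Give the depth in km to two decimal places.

1.52 km

Invert Athy's law: z = ln(n₀/n) / k
z = ln(0.65/0.17) / 0.88 = ln(3.824) / 0.88 = 1.3412 / 0.88 = 1.524 km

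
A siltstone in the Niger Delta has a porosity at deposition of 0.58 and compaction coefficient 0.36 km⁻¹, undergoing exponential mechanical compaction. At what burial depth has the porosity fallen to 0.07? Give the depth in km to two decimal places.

5.87 km

Invert Athy's law: Z = ln(phi₀/phi) / k
Z = ln(0.58/0.07) / 0.36 = ln(8.286) / 0.36 = 2.1145 / 0.36 = 5.874 km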